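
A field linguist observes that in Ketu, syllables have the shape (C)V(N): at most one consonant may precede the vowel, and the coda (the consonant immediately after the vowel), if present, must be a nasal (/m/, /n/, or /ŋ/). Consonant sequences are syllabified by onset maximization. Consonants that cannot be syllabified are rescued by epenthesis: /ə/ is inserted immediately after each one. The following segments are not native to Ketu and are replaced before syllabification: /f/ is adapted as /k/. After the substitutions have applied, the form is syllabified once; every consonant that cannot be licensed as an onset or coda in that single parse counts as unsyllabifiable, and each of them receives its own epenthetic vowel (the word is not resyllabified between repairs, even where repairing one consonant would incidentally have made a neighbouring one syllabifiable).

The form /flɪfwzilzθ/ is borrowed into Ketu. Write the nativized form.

kəlɪkəwəziləzəθə

Substitution: /f/ → /k/, giving /klɪkwzilzθ/.
The consonants /k/, /k/, /w/, /l/, /z/, /θ/ cannot be parsed into a legal (C)V(N) syllable (only a nasal (/m/, /n/, or /ŋ/) is licensed in coda position; onsets are limited to one consonant).
Epenthesis after each stranded consonant: /k/ → /kə/, /k/ → /kə/, /w/ → /wə/, /l/ → /lə/, /z/ → /zə/, /θ/ → /θə/.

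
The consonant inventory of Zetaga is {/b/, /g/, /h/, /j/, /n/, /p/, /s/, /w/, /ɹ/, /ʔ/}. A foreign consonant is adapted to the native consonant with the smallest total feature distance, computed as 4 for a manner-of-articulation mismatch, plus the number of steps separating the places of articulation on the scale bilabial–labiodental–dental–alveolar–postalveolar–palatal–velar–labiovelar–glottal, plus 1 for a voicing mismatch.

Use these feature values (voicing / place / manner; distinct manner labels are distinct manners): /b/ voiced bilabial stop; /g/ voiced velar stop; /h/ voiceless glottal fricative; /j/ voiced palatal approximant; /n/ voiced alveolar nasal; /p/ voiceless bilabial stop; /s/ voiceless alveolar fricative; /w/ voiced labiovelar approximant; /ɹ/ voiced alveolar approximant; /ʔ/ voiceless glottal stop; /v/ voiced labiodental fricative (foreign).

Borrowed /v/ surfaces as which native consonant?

/s/ is closest: same manner (fricative), place distance 2 (labiodental→alveolar), voicing differs (+1); total 3. Next closest is /b/ at distance 5.

s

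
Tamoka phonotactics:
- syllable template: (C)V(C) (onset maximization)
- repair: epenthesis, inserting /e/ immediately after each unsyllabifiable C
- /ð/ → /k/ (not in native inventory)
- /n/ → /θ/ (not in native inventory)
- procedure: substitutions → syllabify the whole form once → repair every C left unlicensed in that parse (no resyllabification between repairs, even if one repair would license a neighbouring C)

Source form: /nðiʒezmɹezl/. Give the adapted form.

θekiʒezmeɹezle

Substitution: /n/ → /θ/, /ð/ → /k/, giving /θkiʒezmɹezl/.
Syllabifying with onset maximization leaves /θ/, /m/, /l/ stranded (at most one coda consonant is licensed; onsets are limited to one consonant).
Each unlicensed consonant becomes the onset of a new syllable: /θ/ → /θe/, /m/ → /me/, /l/ → /le/.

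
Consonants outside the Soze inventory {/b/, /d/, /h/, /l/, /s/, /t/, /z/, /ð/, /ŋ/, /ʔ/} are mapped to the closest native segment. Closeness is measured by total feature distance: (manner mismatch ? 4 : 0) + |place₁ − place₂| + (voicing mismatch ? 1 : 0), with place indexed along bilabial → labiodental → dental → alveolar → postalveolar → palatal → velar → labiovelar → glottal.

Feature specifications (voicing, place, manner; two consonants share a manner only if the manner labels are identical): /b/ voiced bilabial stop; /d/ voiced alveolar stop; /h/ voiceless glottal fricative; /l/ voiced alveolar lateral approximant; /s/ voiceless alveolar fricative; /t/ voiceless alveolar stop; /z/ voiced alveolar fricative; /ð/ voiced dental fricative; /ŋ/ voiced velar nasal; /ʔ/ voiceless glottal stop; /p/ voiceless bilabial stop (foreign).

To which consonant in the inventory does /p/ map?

/b/ is closest: same manner (stop), place distance 0 (bilabial→bilabial), voicing differs (+1); total 1. Next closest is /t/ at distance 3.

b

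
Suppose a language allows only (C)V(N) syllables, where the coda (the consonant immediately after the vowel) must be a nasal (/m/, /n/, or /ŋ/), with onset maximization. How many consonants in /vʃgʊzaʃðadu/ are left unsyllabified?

Syllabifying with onset maximization leaves /v/, /ʃ/, /ʃ/ stranded (only a nasal (/m/, /n/, or /ŋ/) is licensed in coda position; onsets are limited to one consonant).

3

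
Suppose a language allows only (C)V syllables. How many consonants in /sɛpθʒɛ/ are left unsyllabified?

Under (C)V, the unsyllabifiable consonants are /p/, /θ/ (no codas are permitted; onsets are limited to one consonant).

2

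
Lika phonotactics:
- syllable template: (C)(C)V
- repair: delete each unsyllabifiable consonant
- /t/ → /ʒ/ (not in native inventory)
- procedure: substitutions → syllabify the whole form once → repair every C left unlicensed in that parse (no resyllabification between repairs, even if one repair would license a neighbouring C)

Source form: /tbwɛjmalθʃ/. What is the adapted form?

Substitution: /t/ → /ʒ/, giving /ʒbwɛjmalθʃ/.
Syllabifying with onset maximization leaves /ʒ/, /l/, /θ/, /ʃ/ stranded (no codas are permitted; onsets may contain at most 2 consonants).
Each unlicensed consonant is deleted: /ʒ/, /l/, /θ/, /ʃ/.

bwɛjma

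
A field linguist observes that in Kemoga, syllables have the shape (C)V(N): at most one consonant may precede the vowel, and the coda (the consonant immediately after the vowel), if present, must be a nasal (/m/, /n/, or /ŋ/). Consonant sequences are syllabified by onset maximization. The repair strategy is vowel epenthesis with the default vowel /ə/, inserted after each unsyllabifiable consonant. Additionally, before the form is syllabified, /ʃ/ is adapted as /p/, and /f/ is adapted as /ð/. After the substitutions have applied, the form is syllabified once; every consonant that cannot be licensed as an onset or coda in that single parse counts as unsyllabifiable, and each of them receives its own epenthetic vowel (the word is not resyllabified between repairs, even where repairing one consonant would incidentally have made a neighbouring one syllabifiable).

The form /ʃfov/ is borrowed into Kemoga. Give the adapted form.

Substitution: /ʃ/ → /p/, /f/ → /ð/, giving /pðov/.
Under (C)V(N), the unsyllabifiable consonants are /p/, /v/ (only a nasal (/m/, /n/, or /ŋ/) is licensed in coda position; onsets are limited to one consonant).
Each unlicensed consonant becomes the onset of a new syllable: /p/ → /pə/, /v/ → /və/.

pəðovə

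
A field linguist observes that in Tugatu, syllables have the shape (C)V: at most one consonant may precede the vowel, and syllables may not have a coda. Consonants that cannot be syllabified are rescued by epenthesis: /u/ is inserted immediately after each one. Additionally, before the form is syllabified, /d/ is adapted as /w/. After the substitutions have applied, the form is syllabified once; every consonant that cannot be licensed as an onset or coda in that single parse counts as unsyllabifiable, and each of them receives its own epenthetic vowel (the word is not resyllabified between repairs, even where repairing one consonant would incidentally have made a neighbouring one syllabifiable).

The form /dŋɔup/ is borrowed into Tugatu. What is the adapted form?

wuŋɔupu

Substitution: /d/ → /w/, giving /wŋɔup/.
The consonants /w/, /p/ cannot be parsed into a legal (C)V syllable (no codas are permitted; onsets are limited to one consonant).
Inserting the epenthetic vowel yields /w/ → /wu/, /p/ → /pu/.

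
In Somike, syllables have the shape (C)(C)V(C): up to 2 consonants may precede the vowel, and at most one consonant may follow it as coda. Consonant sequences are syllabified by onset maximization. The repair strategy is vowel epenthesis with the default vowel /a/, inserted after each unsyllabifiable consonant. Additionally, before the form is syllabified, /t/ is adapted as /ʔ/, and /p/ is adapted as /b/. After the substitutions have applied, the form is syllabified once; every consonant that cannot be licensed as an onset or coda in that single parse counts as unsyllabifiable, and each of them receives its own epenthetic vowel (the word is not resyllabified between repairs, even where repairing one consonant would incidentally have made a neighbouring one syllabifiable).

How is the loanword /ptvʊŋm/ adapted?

baʔvʊŋma

Substitution: /p/ → /b/, /t/ → /ʔ/, giving /bʔvʊŋm/.
Under (C)(C)V(C), the unsyllabifiable consonants are /b/, /m/ (at most one coda consonant is licensed; onsets may contain at most 2 consonants).
Inserting the epenthetic vowel yields /b/ → /ba/, /m/ → /ma/.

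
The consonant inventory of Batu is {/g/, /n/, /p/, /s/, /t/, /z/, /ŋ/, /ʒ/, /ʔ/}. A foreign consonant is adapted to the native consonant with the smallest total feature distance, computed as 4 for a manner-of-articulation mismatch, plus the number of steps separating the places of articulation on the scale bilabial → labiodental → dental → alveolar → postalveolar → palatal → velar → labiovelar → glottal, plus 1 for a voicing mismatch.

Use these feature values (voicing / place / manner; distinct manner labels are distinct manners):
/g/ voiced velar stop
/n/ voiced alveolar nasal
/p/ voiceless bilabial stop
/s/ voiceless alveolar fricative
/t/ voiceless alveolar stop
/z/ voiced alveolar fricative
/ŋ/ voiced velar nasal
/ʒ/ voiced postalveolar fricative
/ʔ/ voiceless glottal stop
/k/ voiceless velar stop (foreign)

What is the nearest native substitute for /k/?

g

/g/ is closest: same manner (stop), place distance 0 (velar→velar), voicing differs (+1); total 1. Next closest is /ʔ/ at distance 2.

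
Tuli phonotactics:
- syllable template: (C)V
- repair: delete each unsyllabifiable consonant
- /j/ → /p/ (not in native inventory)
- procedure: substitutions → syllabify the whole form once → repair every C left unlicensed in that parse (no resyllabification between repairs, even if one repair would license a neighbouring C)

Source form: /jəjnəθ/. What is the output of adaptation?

Substitution: /j/ → /p/, giving /pəpnəθ/.
Syllabifying with onset maximization leaves /p/, /θ/ stranded (no codas are permitted; onsets are limited to one consonant).
Deleting the stranded consonants removes /p/, /θ/.

pənə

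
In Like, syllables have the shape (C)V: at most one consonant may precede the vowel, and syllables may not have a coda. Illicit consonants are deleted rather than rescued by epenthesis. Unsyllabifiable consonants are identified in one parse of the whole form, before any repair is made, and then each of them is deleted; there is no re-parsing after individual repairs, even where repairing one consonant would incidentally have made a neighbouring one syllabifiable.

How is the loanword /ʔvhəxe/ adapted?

həxe

Syllabifying with onset maximization leaves /ʔ/, /v/ stranded (no codas are permitted; onsets are limited to one consonant).
Deletion applies to /ʔ/, /v/.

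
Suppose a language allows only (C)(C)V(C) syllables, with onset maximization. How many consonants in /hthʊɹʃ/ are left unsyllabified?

Syllabifying with onset maximization leaves /h/, /ʃ/ stranded (at most one coda consonant is licensed; onsets may contain at most 2 consonants).

2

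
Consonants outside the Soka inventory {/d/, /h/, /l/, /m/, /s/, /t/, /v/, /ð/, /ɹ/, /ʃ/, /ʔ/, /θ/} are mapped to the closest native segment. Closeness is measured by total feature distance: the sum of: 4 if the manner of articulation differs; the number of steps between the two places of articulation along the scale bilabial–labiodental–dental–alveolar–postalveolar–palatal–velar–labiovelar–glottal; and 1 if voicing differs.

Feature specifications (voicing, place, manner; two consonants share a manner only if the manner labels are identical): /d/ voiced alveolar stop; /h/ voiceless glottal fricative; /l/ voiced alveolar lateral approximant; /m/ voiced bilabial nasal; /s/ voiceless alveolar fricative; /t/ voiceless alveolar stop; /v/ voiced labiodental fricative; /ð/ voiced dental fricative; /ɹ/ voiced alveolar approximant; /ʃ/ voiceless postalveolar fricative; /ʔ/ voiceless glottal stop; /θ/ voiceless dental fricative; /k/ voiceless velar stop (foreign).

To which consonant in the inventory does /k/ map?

/ʔ/ is closest: same manner (stop), place distance 2 (velar→glottal), same voicing; total 2. Next closest is /t/ at distance 3.

ʔ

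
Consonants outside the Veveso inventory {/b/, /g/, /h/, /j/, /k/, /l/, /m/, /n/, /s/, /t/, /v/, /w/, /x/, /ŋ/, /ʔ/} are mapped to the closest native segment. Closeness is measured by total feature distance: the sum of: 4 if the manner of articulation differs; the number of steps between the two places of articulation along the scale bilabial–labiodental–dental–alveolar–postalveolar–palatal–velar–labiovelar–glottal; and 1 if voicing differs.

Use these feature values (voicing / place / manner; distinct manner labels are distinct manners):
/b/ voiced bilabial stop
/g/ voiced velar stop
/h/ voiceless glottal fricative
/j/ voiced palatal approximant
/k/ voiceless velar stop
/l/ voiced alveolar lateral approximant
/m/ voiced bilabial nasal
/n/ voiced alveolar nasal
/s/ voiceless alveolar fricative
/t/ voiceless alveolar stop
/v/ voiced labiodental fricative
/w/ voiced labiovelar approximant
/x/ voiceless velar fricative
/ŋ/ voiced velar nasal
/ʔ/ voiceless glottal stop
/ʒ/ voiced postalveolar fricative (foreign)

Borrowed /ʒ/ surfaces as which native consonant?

/s/ is closest: same manner (fricative), place distance 1 (postalveolar→alveolar), voicing differs (+1); total 2. Next closest is /v/ at distance 3.

s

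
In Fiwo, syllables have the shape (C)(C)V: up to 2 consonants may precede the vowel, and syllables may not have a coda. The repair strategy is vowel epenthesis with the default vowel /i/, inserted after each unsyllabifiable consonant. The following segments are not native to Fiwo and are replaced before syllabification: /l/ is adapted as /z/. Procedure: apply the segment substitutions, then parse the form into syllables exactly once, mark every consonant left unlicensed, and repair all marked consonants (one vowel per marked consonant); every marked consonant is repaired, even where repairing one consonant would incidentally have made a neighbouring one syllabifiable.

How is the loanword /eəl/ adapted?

eəzi

Substitution: /l/ → /z/, giving /eəz/.
The consonants /z/ cannot be parsed into a legal (C)(C)V syllable (no codas are permitted; onsets may contain at most 2 consonants).
Inserting the epenthetic vowel yields /z/ → /zi/.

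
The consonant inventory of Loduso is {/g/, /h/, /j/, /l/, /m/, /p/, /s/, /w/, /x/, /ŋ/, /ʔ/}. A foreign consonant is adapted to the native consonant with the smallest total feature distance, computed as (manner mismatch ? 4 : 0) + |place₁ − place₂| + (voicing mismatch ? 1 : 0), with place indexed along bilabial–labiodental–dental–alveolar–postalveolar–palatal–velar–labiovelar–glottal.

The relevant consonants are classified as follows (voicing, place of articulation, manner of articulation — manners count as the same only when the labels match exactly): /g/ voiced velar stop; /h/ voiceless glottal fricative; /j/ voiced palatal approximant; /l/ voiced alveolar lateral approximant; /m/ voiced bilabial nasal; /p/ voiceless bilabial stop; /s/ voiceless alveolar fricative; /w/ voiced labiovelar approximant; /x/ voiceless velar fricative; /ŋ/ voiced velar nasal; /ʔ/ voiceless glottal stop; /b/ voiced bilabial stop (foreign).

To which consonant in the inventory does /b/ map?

p

/p/ is closest: same manner (stop), place distance 0 (bilabial→bilabial), voicing differs (+1); total 1. Next closest is /m/ at distance 4.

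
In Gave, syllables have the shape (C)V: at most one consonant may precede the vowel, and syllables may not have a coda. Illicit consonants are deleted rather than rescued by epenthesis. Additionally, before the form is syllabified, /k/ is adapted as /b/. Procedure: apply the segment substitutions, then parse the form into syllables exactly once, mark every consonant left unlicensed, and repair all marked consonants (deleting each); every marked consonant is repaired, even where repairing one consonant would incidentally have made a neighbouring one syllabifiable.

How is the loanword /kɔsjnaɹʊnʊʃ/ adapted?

bɔnaɹʊnʊ

Substitution: /k/ → /b/, giving /bɔsjnaɹʊnʊʃ/.
Syllabifying with onset maximization leaves /s/, /j/, /ʃ/ stranded (no codas are permitted; onsets are limited to one consonant).
Each unlicensed consonant is deleted: /s/, /j/, /ʃ/.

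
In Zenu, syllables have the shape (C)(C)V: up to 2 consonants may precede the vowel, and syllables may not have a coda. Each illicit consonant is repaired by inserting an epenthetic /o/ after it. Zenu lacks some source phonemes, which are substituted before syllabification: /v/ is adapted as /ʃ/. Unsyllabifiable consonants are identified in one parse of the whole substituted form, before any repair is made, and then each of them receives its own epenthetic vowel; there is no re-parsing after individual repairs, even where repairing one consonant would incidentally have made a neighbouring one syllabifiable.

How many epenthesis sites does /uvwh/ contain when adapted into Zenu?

3

After substitution the input is /uʃwh/.
The unsyllabifiable consonants are /ʃ/, /w/, /h/; each receives one epenthetic vowel.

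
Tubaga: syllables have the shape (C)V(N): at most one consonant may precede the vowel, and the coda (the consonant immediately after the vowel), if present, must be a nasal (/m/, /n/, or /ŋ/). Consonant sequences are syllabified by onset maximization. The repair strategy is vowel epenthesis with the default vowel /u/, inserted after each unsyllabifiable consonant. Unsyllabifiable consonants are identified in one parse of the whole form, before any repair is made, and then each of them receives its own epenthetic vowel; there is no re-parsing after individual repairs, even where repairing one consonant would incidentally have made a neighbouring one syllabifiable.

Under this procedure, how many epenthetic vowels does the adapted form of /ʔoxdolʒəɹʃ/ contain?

The unsyllabifiable consonants are /x/, /l/, /ɹ/, /ʃ/; each receives one epenthetic vowel.

4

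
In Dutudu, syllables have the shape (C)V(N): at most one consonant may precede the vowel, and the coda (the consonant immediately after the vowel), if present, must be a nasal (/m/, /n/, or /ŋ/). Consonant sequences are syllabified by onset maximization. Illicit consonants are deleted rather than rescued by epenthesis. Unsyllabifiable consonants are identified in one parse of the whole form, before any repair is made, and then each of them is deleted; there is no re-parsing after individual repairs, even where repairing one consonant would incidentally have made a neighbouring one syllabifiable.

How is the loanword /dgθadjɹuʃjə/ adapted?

Syllabifying with onset maximization leaves /d/, /g/, /d/, /j/, /ʃ/ stranded (only a nasal (/m/, /n/, or /ŋ/) is licensed in coda position; onsets are limited to one consonant).
Deletion applies to /d/, /g/, /d/, /j/, /ʃ/.

θaɹujə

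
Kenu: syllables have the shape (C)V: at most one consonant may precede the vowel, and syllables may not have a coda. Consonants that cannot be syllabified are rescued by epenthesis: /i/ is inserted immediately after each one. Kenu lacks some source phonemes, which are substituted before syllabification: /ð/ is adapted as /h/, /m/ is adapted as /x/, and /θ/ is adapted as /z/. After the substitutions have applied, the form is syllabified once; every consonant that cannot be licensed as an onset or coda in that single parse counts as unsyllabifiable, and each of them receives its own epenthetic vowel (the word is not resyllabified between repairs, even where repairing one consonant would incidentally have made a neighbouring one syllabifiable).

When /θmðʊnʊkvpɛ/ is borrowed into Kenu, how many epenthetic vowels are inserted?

After substitution the input is /zxhʊnʊkvpɛ/.
The unsyllabifiable consonants are /z/, /x/, /k/, /v/; each receives one epenthetic vowel.

4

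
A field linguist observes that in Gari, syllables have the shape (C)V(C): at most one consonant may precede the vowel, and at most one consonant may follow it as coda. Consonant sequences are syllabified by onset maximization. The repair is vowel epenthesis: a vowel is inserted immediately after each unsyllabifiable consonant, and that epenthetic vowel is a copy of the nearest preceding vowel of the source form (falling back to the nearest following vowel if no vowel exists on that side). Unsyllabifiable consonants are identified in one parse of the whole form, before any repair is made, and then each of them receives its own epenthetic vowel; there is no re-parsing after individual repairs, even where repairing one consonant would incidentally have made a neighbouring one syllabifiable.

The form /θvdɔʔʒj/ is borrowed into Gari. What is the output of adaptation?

θɔvɔdɔʔʒɔjɔ

Syllabifying with onset maximization leaves /θ/, /v/, /ʒ/, /j/ stranded (at most one coda consonant is licensed; onsets are limited to one consonant).
Inserting the epenthetic vowel yields /θ/ → /θɔ/, /v/ → /vɔ/, /ʒ/ → /ʒɔ/, /j/ → /jɔ/.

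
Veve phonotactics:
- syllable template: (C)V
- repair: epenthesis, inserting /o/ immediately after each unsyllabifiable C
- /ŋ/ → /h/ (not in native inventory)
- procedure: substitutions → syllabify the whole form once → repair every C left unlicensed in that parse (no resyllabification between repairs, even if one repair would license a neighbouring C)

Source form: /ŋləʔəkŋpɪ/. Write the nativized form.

Substitution: /ŋ/ → /h/, giving /hləʔəkhpɪ/.
Syllabifying with onset maximization leaves /h/, /k/, /h/ stranded (no codas are permitted; onsets are limited to one consonant).
Inserting the epenthetic vowel yields /h/ → /ho/, /k/ → /ko/, /h/ → /ho/.

holəʔəkohopɪ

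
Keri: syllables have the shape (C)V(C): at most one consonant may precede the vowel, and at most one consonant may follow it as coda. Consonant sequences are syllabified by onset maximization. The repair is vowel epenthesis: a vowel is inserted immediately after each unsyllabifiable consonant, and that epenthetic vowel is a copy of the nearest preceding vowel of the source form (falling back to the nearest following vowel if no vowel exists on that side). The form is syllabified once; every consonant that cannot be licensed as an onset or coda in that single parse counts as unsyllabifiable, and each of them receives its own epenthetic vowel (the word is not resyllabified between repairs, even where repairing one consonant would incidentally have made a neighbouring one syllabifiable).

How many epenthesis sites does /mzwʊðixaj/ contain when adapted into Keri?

The unsyllabifiable consonants are /m/, /z/; each receives one epenthetic vowel.

2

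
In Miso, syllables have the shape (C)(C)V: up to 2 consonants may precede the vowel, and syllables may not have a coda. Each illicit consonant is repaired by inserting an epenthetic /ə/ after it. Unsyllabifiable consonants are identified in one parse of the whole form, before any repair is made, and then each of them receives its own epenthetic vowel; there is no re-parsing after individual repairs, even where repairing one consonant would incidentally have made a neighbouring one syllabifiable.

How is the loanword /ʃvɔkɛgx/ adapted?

ʃvɔkɛgəxə

Under (C)(C)V, the unsyllabifiable consonants are /g/, /x/ (no codas are permitted; onsets may contain at most 2 consonants).
Each unlicensed consonant becomes the onset of a new syllable: /g/ → /gə/, /x/ → /xə/.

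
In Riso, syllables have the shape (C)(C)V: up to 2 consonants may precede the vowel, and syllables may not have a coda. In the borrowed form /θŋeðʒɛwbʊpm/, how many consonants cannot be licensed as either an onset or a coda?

2

The consonants /p/, /m/ cannot be parsed into a legal (C)(C)V syllable (no codas are permitted; onsets may contain at most 2 consonants).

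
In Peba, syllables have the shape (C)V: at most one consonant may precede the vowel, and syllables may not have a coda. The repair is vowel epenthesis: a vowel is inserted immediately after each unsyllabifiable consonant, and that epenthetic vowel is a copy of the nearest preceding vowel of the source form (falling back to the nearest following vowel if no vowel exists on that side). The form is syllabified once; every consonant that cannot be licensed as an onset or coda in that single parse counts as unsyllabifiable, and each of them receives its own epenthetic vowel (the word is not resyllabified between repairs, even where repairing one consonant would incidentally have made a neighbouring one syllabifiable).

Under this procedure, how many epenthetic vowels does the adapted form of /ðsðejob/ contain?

The unsyllabifiable consonants are /ð/, /s/, /b/; each receives one epenthetic vowel.

3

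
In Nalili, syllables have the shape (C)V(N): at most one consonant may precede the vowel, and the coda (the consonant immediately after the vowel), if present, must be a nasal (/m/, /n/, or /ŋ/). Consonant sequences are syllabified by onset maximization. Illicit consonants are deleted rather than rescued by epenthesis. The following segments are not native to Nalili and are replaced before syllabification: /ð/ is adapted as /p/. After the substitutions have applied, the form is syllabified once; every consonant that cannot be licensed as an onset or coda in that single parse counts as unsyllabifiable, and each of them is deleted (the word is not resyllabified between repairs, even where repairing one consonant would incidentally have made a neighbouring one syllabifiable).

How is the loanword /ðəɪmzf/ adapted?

Substitution: /ð/ → /p/, giving /pəɪmzf/.
The consonants /z/, /f/ cannot be parsed into a legal (C)V(N) syllable (only a nasal (/m/, /n/, or /ŋ/) is licensed in coda position; onsets are limited to one consonant).
Deleting the stranded consonants removes /z/, /f/.

pəɪm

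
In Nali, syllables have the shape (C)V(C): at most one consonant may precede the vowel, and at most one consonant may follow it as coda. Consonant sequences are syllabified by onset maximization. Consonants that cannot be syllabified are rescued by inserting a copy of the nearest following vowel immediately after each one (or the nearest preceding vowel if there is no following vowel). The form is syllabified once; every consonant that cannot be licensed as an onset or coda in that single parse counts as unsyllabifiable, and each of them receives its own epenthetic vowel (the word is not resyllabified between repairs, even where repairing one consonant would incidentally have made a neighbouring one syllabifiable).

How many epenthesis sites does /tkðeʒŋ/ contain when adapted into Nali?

The unsyllabifiable consonants are /t/, /k/, /ŋ/; each receives one epenthetic vowel.

3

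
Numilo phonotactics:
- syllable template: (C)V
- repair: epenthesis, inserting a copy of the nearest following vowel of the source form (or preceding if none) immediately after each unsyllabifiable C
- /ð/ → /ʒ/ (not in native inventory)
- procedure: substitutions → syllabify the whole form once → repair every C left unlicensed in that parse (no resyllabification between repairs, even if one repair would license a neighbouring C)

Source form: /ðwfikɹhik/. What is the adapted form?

ʒiwifikiɹihiki

Substitution: /ð/ → /ʒ/, giving /ʒwfikɹhik/.
Syllabifying with onset maximization leaves /ʒ/, /w/, /k/, /ɹ/, /k/ stranded (no codas are permitted; onsets are limited to one consonant).
Epenthesis after each stranded consonant: /ʒ/ → /ʒi/, /w/ → /wi/, /k/ → /ki/, /ɹ/ → /ɹi/, /k/ → /ki/.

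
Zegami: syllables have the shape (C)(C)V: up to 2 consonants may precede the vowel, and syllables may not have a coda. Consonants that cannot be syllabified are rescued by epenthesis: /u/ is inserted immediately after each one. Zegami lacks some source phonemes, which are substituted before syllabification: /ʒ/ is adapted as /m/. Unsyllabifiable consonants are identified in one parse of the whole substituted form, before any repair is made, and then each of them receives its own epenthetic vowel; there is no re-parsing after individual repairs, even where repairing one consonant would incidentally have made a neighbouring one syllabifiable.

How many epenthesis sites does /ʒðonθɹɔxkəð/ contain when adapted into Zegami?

2

After substitution the input is /mðonθɹɔxkəð/.
The unsyllabifiable consonants are /n/, /ð/; each receives one epenthetic vowel.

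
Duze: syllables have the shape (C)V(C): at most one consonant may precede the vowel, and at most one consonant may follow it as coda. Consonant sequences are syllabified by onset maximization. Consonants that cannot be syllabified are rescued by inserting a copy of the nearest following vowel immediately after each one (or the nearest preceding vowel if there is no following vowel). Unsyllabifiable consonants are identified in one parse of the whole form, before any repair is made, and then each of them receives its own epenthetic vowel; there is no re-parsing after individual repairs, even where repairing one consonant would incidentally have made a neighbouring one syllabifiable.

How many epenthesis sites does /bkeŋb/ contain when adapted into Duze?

The unsyllabifiable consonants are /b/, /b/; each receives one epenthetic vowel.

2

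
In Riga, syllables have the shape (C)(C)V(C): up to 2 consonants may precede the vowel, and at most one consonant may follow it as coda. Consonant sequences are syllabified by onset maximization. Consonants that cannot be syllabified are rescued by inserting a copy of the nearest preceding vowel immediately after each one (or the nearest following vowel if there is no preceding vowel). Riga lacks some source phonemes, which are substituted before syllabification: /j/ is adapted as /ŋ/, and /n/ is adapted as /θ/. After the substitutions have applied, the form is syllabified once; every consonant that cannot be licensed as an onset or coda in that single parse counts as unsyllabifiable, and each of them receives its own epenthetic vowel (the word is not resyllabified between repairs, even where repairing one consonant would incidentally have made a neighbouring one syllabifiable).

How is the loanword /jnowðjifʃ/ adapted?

Substitution: /j/ → /ŋ/, /n/ → /θ/, giving /ŋθowðŋifʃ/.
The consonants /ʃ/ cannot be parsed into a legal (C)(C)V(C) syllable (at most one coda consonant is licensed; onsets may contain at most 2 consonants).
Inserting the epenthetic vowel yields /ʃ/ → /ʃi/.

ŋθowðŋifʃi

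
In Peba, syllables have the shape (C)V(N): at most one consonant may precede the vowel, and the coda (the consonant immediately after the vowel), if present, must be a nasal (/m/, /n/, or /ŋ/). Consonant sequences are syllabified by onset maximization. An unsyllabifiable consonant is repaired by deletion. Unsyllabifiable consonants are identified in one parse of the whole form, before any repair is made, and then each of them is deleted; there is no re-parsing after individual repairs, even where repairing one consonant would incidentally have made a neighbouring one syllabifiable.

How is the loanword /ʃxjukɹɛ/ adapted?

juɹɛ

Syllabifying with onset maximization leaves /ʃ/, /x/, /k/ stranded (only a nasal (/m/, /n/, or /ŋ/) is licensed in coda position; onsets are limited to one consonant).
Deleting the stranded consonants removes /ʃ/, /x/, /k/.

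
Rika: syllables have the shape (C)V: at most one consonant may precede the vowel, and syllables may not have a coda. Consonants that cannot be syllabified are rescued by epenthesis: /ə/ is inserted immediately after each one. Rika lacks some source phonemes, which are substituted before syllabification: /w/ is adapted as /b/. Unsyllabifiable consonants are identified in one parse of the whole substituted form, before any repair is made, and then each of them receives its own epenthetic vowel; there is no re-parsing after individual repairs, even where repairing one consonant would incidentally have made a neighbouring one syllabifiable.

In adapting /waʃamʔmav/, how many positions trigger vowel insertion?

After substitution the input is /baʃamʔmav/.
The unsyllabifiable consonants are /m/, /ʔ/, /v/; each receives one epenthetic vowel.

3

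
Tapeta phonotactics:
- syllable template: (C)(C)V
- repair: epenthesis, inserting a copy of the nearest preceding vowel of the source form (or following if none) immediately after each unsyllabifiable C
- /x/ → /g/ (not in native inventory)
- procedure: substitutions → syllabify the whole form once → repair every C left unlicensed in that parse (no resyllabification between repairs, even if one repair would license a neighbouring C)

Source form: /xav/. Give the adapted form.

gava

Substitution: /x/ → /g/, giving /gav/.
Syllabifying with onset maximization leaves /v/ stranded (no codas are permitted; onsets may contain at most 2 consonants).
Epenthesis after each stranded consonant: /v/ → /va/.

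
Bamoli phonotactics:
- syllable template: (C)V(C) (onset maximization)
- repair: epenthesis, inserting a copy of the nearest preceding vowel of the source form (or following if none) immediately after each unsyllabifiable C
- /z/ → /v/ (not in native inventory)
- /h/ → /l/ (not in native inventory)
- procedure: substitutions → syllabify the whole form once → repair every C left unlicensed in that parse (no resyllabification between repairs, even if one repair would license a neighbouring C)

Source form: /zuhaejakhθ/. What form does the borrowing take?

Substitution: /z/ → /v/, /h/ → /l/, giving /vulaejaklθ/.
The consonants /l/, /θ/ cannot be parsed into a legal (C)V(C) syllable (at most one coda consonant is licensed; onsets are limited to one consonant).
Each unlicensed consonant becomes the onset of a new syllable: /l/ → /la/, /θ/ → /θa/.

vulaejaklaθa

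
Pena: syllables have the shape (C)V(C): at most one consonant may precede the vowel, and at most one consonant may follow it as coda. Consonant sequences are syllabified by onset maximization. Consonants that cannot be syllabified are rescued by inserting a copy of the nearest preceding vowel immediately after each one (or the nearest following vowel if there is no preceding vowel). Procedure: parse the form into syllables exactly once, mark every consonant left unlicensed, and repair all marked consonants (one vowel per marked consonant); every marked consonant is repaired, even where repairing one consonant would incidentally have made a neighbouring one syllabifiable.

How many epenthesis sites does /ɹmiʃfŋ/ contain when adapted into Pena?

The unsyllabifiable consonants are /ɹ/, /f/, /ŋ/; each receives one epenthetic vowel.

3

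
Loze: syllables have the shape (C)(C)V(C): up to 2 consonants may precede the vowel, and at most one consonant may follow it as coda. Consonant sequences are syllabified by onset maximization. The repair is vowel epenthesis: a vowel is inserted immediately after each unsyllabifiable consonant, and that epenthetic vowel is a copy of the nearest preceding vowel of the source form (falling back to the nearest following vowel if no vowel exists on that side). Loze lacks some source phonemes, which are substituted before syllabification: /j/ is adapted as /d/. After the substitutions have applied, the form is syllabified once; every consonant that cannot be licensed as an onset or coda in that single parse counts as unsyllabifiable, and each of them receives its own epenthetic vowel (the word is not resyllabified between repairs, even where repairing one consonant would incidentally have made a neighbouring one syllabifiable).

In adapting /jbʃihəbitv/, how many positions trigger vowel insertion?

2

After substitution the input is /dbʃihəbitv/.
The unsyllabifiable consonants are /d/, /v/; each receives one epenthetic vowel.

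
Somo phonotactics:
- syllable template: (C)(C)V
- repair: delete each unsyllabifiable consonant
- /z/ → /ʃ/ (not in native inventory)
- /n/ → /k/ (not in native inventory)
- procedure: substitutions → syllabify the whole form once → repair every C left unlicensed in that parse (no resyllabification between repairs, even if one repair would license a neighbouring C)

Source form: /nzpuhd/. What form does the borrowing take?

Substitution: /n/ → /k/, /z/ → /ʃ/, giving /kʃpuhd/.
The consonants /k/, /h/, /d/ cannot be parsed into a legal (C)(C)V syllable (no codas are permitted; onsets may contain at most 2 consonants).
Deletion applies to /k/, /h/, /d/.

ʃpu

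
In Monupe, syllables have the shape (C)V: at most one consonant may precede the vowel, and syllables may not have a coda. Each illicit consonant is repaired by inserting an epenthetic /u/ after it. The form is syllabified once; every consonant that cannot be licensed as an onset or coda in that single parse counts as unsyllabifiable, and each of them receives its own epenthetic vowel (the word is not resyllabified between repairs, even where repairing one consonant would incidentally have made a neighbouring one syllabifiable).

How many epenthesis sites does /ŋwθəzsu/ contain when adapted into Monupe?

3

The unsyllabifiable consonants are /ŋ/, /w/, /z/; each receives one epenthetic vowel.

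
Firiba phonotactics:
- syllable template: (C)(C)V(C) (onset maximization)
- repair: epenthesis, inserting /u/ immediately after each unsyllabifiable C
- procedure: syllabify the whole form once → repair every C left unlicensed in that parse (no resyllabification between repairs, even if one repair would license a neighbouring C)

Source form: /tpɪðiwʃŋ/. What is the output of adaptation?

The consonants /ʃ/, /ŋ/ cannot be parsed into a legal (C)(C)V(C) syllable (at most one coda consonant is licensed; onsets may contain at most 2 consonants).
Epenthesis after each stranded consonant: /ʃ/ → /ʃu/, /ŋ/ → /ŋu/.

tpɪðiwʃuŋu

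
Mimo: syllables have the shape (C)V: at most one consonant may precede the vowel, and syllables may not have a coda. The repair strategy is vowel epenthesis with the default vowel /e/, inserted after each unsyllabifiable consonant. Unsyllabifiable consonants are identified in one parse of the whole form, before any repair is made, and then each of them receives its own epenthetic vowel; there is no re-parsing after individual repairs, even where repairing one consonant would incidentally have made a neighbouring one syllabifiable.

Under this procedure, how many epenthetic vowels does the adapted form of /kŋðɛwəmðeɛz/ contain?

The unsyllabifiable consonants are /k/, /ŋ/, /m/, /z/; each receives one epenthetic vowel.

4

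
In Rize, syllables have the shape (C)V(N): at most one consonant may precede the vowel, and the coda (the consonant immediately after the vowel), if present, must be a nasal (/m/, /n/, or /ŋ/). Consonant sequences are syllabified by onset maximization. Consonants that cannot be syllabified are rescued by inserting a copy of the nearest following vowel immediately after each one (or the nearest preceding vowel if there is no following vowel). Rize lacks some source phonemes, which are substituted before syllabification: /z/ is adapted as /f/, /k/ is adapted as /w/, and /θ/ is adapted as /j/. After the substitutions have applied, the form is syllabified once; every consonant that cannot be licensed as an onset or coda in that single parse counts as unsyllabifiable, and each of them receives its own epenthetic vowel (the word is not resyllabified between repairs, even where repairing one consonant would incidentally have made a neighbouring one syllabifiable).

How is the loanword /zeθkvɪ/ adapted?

Substitution: /z/ → /f/, /θ/ → /j/, /k/ → /w/, giving /fejwvɪ/.
The consonants /j/, /w/ cannot be parsed into a legal (C)V(N) syllable (only a nasal (/m/, /n/, or /ŋ/) is licensed in coda position; onsets are limited to one consonant).
Inserting the epenthetic vowel yields /j/ → /jɪ/, /w/ → /wɪ/.

fejɪwɪvɪ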